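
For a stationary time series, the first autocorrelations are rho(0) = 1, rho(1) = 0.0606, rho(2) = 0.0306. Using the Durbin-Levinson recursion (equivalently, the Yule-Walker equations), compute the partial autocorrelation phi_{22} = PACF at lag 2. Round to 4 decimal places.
\phi_{22} = 0.0270

The PACF at lag k is phi_{kk}, the last component of the solution
to the Yule-Walker system G_k phi = r_k where
  (G_k)_{ij} = rho(|i - j|), (r_k)_i = rho(i), i,j = 1..k.
Equivalently, Durbin-Levinson gives phi_{kk} iteratively:
  phi_{11} = rho(1)
  phi_{kk} = [rho(k) - sum_{j=1..k-1} phi_{k-1,j} rho(k-j)]
            / [1 - sum_{j=1..k-1} phi_{k-1,j} rho(j)],
  phi_{k,j} = phi_{k-1,j} - phi_{kk} phi_{k-1,k-j},  j = 1..k-1.
Step k = 1:
  phi_11 = rho(1) = 0.0606.
Step k = 2:
  phi_22 = [rho(2) - phi_11 rho(1)] / [1 - phi_11 rho(1)] = [0.0306 - (0.0606)(0.0606)] / [1 - (0.0606)(0.0606)]
         = 0.02692764 / 0.99632764 = 0.027.
Therefore phi_{22} = 0.0270.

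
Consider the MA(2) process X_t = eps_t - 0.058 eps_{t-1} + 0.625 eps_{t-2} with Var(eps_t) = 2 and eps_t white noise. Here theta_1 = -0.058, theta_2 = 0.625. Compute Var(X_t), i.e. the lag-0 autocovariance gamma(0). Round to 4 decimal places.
\gamma(0) = 2.7880

For an MA(q) process X_t = eps_t + sum_i theta_i eps_{t-i} with
Var(eps_t) = sigma^2, the variance is
  gamma(0) = sigma^2 * (1 + sum_i theta_i^2).
  sum_i theta_i^2 = (-0.058)^2 + (0.625)^2 = 0.003364 + 0.390625 = 0.393989.
  gamma(0) = 2 * (1 + 0.393989) = 2 * 1.393989 = 2.787978, which rounds to 2.7880.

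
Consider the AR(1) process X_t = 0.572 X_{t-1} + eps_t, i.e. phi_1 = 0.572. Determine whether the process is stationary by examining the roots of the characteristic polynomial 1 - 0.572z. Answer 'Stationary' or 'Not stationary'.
\text{Stationary}

The AR(p) characteristic polynomial is P(z) = 1 - 0.572z.
Stationarity requires all roots to lie outside the unit circle, i.e. |z| > 1 for every root.
This is linear in z: 1 + (-0.572) z = 0  =>  z = -1/(-0.572) = 1.748252,  |z| = 1.748252.
Moduli of all roots: 1.7483.
All moduli strictly greater than 1? Yes.
Verdict: Stationary.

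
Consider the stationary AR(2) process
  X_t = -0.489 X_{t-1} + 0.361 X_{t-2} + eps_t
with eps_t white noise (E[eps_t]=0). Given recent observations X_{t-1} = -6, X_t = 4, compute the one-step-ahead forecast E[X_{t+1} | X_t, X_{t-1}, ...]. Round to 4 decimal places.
E[X_{t+1} \mid \mathcal F_t] = -4.1220

For an AR(p) model X_t = c + sum_i phi_i X_{t-i} + eps_t, the
one-step-ahead conditional mean is
  E[X_{t+1} | X_t, ...] = c + sum_i phi_i X_{t+1-i}.
Substitute known values:
  E[X_{t+1} | ...] = (-0.489) * (4) + (0.361) * (-6)
                   = -4.1220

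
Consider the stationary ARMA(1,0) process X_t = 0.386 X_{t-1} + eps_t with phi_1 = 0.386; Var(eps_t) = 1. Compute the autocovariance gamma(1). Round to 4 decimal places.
\gamma(1) = 0.4536

Multiply the model equation by X_{t-k} and take expectations. With theta_0 = psi_0 = 1 and psi_j the MA(infinity) weights, this gives
  gamma(k) - sum_i phi_i gamma(k-i) = c_k,
  c_k = sigma^2 * sum_{j=k..q} theta_j psi_{j-k}   (c_k = 0 for k > q),
using gamma(-m) = gamma(m).
Pure AR (q = 0): c_0 = sigma^2 = 1, c_k = 0 for k >= 1.
Equations for k = 0 and k = 1 (AR order 1):
  gamma(0) = phi_1 gamma(1) + c_0
  gamma(1) = phi_1 gamma(0) + c_1
Substituting the second into the first: gamma(0) (1 - phi_1^2) = c_0 + phi_1 c_1, so
  gamma(0) = c_0 / (1 - phi_1^2) = 1 / (1 - (0.386)^2) = 1 / 0.851004 = 1.175083.
  gamma(1) = phi_1 gamma(0) = (0.386)(1.175083) = 0.453582.
Therefore gamma(1) = 0.4536 (to 4 decimal places).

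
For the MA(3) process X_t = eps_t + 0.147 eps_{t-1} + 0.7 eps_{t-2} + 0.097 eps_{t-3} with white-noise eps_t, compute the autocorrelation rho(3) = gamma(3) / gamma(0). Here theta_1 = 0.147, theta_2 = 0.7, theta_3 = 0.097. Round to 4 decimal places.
\rho(3) = 0.0638

For an MA(q) process with theta_0 = 1, the autocovariance is
  gamma(k) = sigma^2 * sum_{i=0..q-k} theta_i * theta_{i+k},
and rho(k) = gamma(k) / gamma(0). Sigma^2 cancels.
  numerator   = (1)*(0.097) = 0.097.
  denominator = (1)^2 + (0.147)^2 + (0.7)^2 + (0.097)^2 = 1.521018.
  rho(3) = 0.097 / 1.521018 = 0.0638.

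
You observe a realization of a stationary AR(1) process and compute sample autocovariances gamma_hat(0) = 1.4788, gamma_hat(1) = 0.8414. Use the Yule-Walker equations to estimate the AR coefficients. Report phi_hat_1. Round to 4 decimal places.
\hat\phi_{1} = 0.5690

The Yule-Walker equations for an AR(p) process read, in matrix form,
  Gamma_p phi = r_p,   with   (Gamma_p)_{ij} = gamma(|i - j|),
                       (r_p)_i = gamma(i),   i,j = 1..p.
Substitute the sample gammas (Toeplitz matrix and right-hand side of size 1):
  Gamma_p = [[1.4788]]
  r_p     = [0.8414]
With p = 1 this is the single equation gamma(0) phi_1 = gamma(1):
  phi_hat_1 = gamma(1) / gamma(0) = 0.8414 / 1.4788 = 0.5690.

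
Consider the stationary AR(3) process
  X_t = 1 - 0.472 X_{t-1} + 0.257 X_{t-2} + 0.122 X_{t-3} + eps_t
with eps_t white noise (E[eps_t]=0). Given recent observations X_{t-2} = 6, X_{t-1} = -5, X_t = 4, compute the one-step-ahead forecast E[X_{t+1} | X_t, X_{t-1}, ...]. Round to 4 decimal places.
E[X_{t+1} \mid \mathcal F_t] = -1.4410

For an AR(p) model X_t = c + sum_i phi_i X_{t-i} + eps_t, the
one-step-ahead conditional mean is
  E[X_{t+1} | X_t, ...] = c + sum_i phi_i X_{t+1-i}.
Substitute known values:
  E[X_{t+1} | ...] = 1 + (-0.472) * (4) + (0.257) * (-5) + (0.122) * (6)
                   = -1.4410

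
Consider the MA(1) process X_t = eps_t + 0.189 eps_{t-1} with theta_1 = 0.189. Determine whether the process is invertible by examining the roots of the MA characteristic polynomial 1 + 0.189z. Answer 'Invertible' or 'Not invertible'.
\text{Invertible}

The MA(q) characteristic polynomial is P(z) = 1 + 0.189z.
Invertibility requires all roots to lie outside the unit circle, i.e. |z| > 1 for every root.
This is linear in z: 1 + (0.189) z = 0  =>  z = -1/(0.189) = -5.291005,  |z| = 5.291005.
Moduli of all roots: 5.2910.
All moduli strictly greater than 1? Yes.
Verdict: Invertible.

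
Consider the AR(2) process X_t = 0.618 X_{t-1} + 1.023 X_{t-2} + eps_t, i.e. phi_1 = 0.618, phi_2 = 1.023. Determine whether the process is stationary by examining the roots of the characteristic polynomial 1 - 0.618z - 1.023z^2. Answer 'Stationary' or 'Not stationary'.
\text{Not stationary}

The AR(p) characteristic polynomial is P(z) = 1 - 0.618z - 1.023z^2.
Stationarity requires all roots to lie outside the unit circle, i.e. |z| > 1 for every root.
Set 1 + (-0.618) z + (-1.023) z^2 = 0, i.e. a z^2 + b z + c = 0 with a = -1.023, b = -0.618, c = 1.
Discriminant D = b^2 - 4ac = (-0.618)^2 - 4*(-1.023)*1 = 0.381924 - (-4.092) = 4.473924.
D >= 0, so the roots are real: z = (-b +/- sqrt(D)) / (2a) = (0.618 +/- 2.115165) / (-2.046).
  z_1 = (0.618 + 2.115165) / (-2.046) = -1.3359,   |z_1| = 1.3359.
  z_2 = (0.618 - 2.115165) / (-2.046) = 0.7318,   |z_2| = 0.7318.
Moduli of all roots: 1.3359, 0.7318.
All moduli strictly greater than 1? No.
Verdict: Not stationary.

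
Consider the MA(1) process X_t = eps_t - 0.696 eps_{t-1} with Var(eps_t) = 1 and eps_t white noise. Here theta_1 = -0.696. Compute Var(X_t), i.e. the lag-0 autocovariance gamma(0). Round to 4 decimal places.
\gamma(0) = 1.4844

For an MA(q) process X_t = eps_t + sum_i theta_i eps_{t-i} with
Var(eps_t) = sigma^2, the variance is
  gamma(0) = sigma^2 * (1 + sum_i theta_i^2).
  sum_i theta_i^2 = (-0.696)^2 = 0.484416.
  gamma(0) = 1 * (1 + 0.484416) = 1 * 1.484416 = 1.484416, which rounds to 1.4844.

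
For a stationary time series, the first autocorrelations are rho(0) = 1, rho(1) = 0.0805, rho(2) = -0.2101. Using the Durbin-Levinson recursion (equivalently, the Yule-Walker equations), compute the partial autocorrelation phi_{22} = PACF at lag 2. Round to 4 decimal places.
\phi_{22} = -0.2180

The PACF at lag k is phi_{kk}, the last component of the solution
to the Yule-Walker system G_k phi = r_k where
  (G_k)_{ij} = rho(|i - j|), (r_k)_i = rho(i), i,j = 1..k.
Equivalently, Durbin-Levinson gives phi_{kk} iteratively:
  phi_{11} = rho(1)
  phi_{kk} = [rho(k) - sum_{j=1..k-1} phi_{k-1,j} rho(k-j)]
            / [1 - sum_{j=1..k-1} phi_{k-1,j} rho(j)],
  phi_{k,j} = phi_{k-1,j} - phi_{kk} phi_{k-1,k-j},  j = 1..k-1.
Step k = 1:
  phi_11 = rho(1) = 0.0805.
Step k = 2:
  phi_22 = [rho(2) - phi_11 rho(1)] / [1 - phi_11 rho(1)] = [-0.2101 - (0.0805)(0.0805)] / [1 - (0.0805)(0.0805)]
         = -0.21658025 / 0.99351975 = -0.218.
Therefore phi_{22} = -0.2180.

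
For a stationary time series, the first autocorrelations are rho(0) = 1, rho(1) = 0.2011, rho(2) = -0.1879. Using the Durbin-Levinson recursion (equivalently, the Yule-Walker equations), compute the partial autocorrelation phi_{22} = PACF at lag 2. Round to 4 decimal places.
\phi_{22} = -0.2380

The PACF at lag k is phi_{kk}, the last component of the solution
to the Yule-Walker system G_k phi = r_k where
  (G_k)_{ij} = rho(|i - j|), (r_k)_i = rho(i), i,j = 1..k.
Equivalently, Durbin-Levinson gives phi_{kk} iteratively:
  phi_{11} = rho(1)
  phi_{kk} = [rho(k) - sum_{j=1..k-1} phi_{k-1,j} rho(k-j)]
            / [1 - sum_{j=1..k-1} phi_{k-1,j} rho(j)],
  phi_{k,j} = phi_{k-1,j} - phi_{kk} phi_{k-1,k-j},  j = 1..k-1.
Step k = 1:
  phi_11 = rho(1) = 0.2011.
Step k = 2:
  phi_22 = [rho(2) - phi_11 rho(1)] / [1 - phi_11 rho(1)] = [-0.1879 - (0.2011)(0.2011)] / [1 - (0.2011)(0.2011)]
         = -0.22834121 / 0.95955879 = -0.238.
Therefore phi_{22} = -0.2380.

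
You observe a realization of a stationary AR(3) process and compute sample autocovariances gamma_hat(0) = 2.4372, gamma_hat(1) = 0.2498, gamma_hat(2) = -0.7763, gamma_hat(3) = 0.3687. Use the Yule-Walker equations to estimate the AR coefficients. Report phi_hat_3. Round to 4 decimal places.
\hat\phi_{3} = 0.2600

The Yule-Walker equations for an AR(p) process read, in matrix form,
  Gamma_p phi = r_p,   with   (Gamma_p)_{ij} = gamma(|i - j|),
                       (r_p)_i = gamma(i),   i,j = 1..p.
Substitute the sample gammas (Toeplitz matrix and right-hand side of size 3):
  Gamma_p = [[2.4372, 0.2498, -0.7763], [0.2498, 2.4372, 0.2498], [-0.7763, 0.2498, 2.4372]]
  r_p     = [0.2498, -0.7763, 0.3687]
Written out (R1..R3):
  (R1) 2.4372 phi_1 + 0.2498 phi_2 - 0.7763 phi_3 = 0.2498
  (R2) 0.2498 phi_1 + 2.4372 phi_2 + 0.2498 phi_3 = -0.7763
  (R3) -0.7763 phi_1 + 0.2498 phi_2 + 2.4372 phi_3 = 0.3687
Gaussian elimination:
  R2 <- R2 - (0.2498/2.4372) R1 = R2 - (0.102495) R1:  2.411597 phi_2 + 0.329367 phi_3 = -0.801903
  R3 <- R3 - (-0.7763/2.4372) R1 = R3 - (-0.318521) R1:  0.329367 phi_2 + 2.189932 phi_3 = 0.448267
  R3 <- R3 - (0.329367/2.411597) R2 = R3 - (0.136576) R2:  2.144948 phi_3 = 0.557787
Back-substitution:
  phi_hat_3 = 0.557787 / 2.144948 = 0.260047
  phi_hat_2 = (-0.801903 - (0.329367)(0.260047)) / 2.411597 = -0.368036
  phi_hat_1 = (0.2498 - (0.2498)(-0.368036) - (-0.7763)(0.260047)) / 2.4372 = 0.223047
So phi_hat = [0.2230, -0.3680, 0.2600].
Therefore phi_hat_3 = 0.2600.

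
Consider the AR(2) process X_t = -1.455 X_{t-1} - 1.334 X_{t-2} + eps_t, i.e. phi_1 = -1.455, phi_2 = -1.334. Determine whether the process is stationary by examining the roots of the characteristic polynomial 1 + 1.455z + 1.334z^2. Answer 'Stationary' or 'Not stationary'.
\text{Not stationary}

The AR(p) characteristic polynomial is P(z) = 1 + 1.455z + 1.334z^2.
Stationarity requires all roots to lie outside the unit circle, i.e. |z| > 1 for every root.
Set 1 + (1.455) z + (1.334) z^2 = 0, i.e. a z^2 + b z + c = 0 with a = 1.334, b = 1.455, c = 1.
Discriminant D = b^2 - 4ac = (1.455)^2 - 4*(1.334)*1 = 2.117025 - (5.336) = -3.218975.
D < 0, so the roots are the complex-conjugate pair z = (-b +/- i sqrt(-D)) / (2a) = -0.5454 +/- 0.6725i.
For a conjugate pair |z|^2 = z * conj(z) = (product of roots) = c/a = 1/(1.334) = 0.749625, so |z| = sqrt(0.749625) = 0.8658 for both roots.
Moduli of all roots: 0.8658, 0.8658.
All moduli strictly greater than 1? No.
Verdict: Not stationary.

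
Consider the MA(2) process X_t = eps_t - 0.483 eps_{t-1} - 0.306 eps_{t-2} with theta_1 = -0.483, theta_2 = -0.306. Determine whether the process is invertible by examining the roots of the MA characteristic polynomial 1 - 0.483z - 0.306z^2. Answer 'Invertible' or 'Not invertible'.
\text{Invertible}

The MA(q) characteristic polynomial is P(z) = 1 - 0.483z - 0.306z^2.
Invertibility requires all roots to lie outside the unit circle, i.e. |z| > 1 for every root.
Set 1 + (-0.483) z + (-0.306) z^2 = 0, i.e. a z^2 + b z + c = 0 with a = -0.306, b = -0.483, c = 1.
Discriminant D = b^2 - 4ac = (-0.483)^2 - 4*(-0.306)*1 = 0.233289 - (-1.224) = 1.457289.
D >= 0, so the roots are real: z = (-b +/- sqrt(D)) / (2a) = (0.483 +/- 1.207182) / (-0.612).
  z_1 = (0.483 + 1.207182) / (-0.612) = -2.7617,   |z_1| = 2.7617.
  z_2 = (0.483 - 1.207182) / (-0.612) = 1.1833,   |z_2| = 1.1833.
Moduli of all roots: 2.7617, 1.1833.
All moduli strictly greater than 1? Yes.
Verdict: Invertible.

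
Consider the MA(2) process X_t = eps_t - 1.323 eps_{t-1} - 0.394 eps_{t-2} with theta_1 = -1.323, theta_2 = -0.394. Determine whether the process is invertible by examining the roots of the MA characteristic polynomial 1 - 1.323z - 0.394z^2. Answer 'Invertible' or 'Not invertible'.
\text{Not invertible}

The MA(q) characteristic polynomial is P(z) = 1 - 1.323z - 0.394z^2.
Invertibility requires all roots to lie outside the unit circle, i.e. |z| > 1 for every root.
Set 1 + (-1.323) z + (-0.394) z^2 = 0, i.e. a z^2 + b z + c = 0 with a = -0.394, b = -1.323, c = 1.
Discriminant D = b^2 - 4ac = (-1.323)^2 - 4*(-0.394)*1 = 1.750329 - (-1.576) = 3.326329.
D >= 0, so the roots are real: z = (-b +/- sqrt(D)) / (2a) = (1.323 +/- 1.823823) / (-0.788).
  z_1 = (1.323 + 1.823823) / (-0.788) = -3.9934,   |z_1| = 3.9934.
  z_2 = (1.323 - 1.823823) / (-0.788) = 0.6356,   |z_2| = 0.6356.
Moduli of all roots: 3.9934, 0.6356.
All moduli strictly greater than 1? No.
Verdict: Not invertible.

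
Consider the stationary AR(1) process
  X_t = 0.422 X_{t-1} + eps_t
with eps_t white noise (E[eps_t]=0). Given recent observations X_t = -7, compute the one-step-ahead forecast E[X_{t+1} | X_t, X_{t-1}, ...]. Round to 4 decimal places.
E[X_{t+1} \mid \mathcal F_t] = -2.9540

For an AR(p) model X_t = c + sum_i phi_i X_{t-i} + eps_t, the
one-step-ahead conditional mean is
  E[X_{t+1} | X_t, ...] = c + sum_i phi_i X_{t+1-i}.
Substitute known values:
  E[X_{t+1} | ...] = (0.422) * (-7)
                   = -2.9540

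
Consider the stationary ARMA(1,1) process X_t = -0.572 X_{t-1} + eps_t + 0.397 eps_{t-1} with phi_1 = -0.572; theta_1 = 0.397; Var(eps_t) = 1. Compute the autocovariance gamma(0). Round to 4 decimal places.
\gamma(0) = 1.0455

Multiply the model equation by X_{t-k} and take expectations. With theta_0 = psi_0 = 1 and psi_j the MA(infinity) weights, this gives
  gamma(k) - sum_i phi_i gamma(k-i) = c_k,
  c_k = sigma^2 * sum_{j=k..q} theta_j psi_{j-k}   (c_k = 0 for k > q),
using gamma(-m) = gamma(m).
psi-weights needed (psi_j = theta_j + sum_i phi_i psi_{j-i}):
  psi_1 = theta_1 + phi_1 = 0.397 + (-0.572) = -0.175
Right-hand sides:
  c_0 = sigma^2 (1 + theta_1 psi_1) = 1 * (1 + (0.397)(-0.175)) = 1 * 0.930525 = 0.930525
  c_1 = sigma^2 theta_1 = 1 * (0.397) = 0.397
  c_2 = 0
Equations for k = 0 and k = 1 (AR order 1):
  gamma(0) = phi_1 gamma(1) + c_0
  gamma(1) = phi_1 gamma(0) + c_1
Substituting the second into the first: gamma(0) (1 - phi_1^2) = c_0 + phi_1 c_1, so
  gamma(0) = (c_0 + phi_1 c_1) / (1 - phi_1^2) = (0.930525 + (-0.572)(0.397)) / (1 - (-0.572)^2) = 0.703441 / 0.672816 = 1.045518.
Therefore gamma(0) = 1.0455 (to 4 decimal places).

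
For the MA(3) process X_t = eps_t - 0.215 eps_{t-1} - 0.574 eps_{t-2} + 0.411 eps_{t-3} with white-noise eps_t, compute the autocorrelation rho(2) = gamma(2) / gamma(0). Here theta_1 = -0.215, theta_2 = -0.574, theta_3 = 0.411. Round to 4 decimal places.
\rho(2) = -0.4288

For an MA(q) process with theta_0 = 1, the autocovariance is
  gamma(k) = sigma^2 * sum_{i=0..q-k} theta_i * theta_{i+k},
and rho(k) = gamma(k) / gamma(0). Sigma^2 cancels.
  numerator   = (1)*(-0.574) + (-0.215)*(0.411) = -0.662365.
  denominator = (1)^2 + (-0.215)^2 + (-0.574)^2 + (0.411)^2 = 1.544622.
  rho(2) = -0.662365 / 1.544622 = -0.4288.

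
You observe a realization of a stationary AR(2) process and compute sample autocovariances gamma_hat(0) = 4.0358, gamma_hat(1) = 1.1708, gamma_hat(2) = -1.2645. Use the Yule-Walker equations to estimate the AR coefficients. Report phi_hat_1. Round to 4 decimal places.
\hat\phi_{1} = 0.4160

The Yule-Walker equations for an AR(p) process read, in matrix form,
  Gamma_p phi = r_p,   with   (Gamma_p)_{ij} = gamma(|i - j|),
                       (r_p)_i = gamma(i),   i,j = 1..p.
Substitute the sample gammas (Toeplitz matrix and right-hand side of size 2):
  Gamma_p = [[4.0358, 1.1708], [1.1708, 4.0358]]
  r_p     = [1.1708, -1.2645]
Written out:
  4.0358 phi_1 + 1.1708 phi_2 = 1.1708
  1.1708 phi_1 + 4.0358 phi_2 = -1.2645
Solve by Cramer's rule:
  det = gamma(0)^2 - gamma(1)^2 = (4.0358)^2 - (1.1708)^2 = 16.28768164 - 1.37077264 = 14.916909
  phi_hat_1 = [gamma(1) gamma(0) - gamma(1) gamma(2)] / det = [(1.1708)(4.0358) - (1.1708)(-1.2645)] / 14.916909 = 6.20559124 / 14.916909 = 0.416
  phi_hat_2 = [gamma(0) gamma(2) - gamma(1)^2] / det = [(4.0358)(-1.2645) - (1.1708)^2] / 14.916909 = -6.47404174 / 14.916909 = -0.434
So phi_hat = [0.4160, -0.4340].
Therefore phi_hat_1 = 0.4160.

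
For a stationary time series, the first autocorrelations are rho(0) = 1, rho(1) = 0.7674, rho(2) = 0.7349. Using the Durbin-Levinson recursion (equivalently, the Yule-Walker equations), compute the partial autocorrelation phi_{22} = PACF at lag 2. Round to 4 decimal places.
\phi_{22} = 0.3551

The PACF at lag k is phi_{kk}, the last component of the solution
to the Yule-Walker system G_k phi = r_k where
  (G_k)_{ij} = rho(|i - j|), (r_k)_i = rho(i), i,j = 1..k.
Equivalently, Durbin-Levinson gives phi_{kk} iteratively:
  phi_{11} = rho(1)
  phi_{kk} = [rho(k) - sum_{j=1..k-1} phi_{k-1,j} rho(k-j)]
            / [1 - sum_{j=1..k-1} phi_{k-1,j} rho(j)],
  phi_{k,j} = phi_{k-1,j} - phi_{kk} phi_{k-1,k-j},  j = 1..k-1.
Step k = 1:
  phi_11 = rho(1) = 0.7674.
Step k = 2:
  phi_22 = [rho(2) - phi_11 rho(1)] / [1 - phi_11 rho(1)] = [0.7349 - (0.7674)(0.7674)] / [1 - (0.7674)(0.7674)]
         = 0.14599724 / 0.41109724 = 0.3551.
Therefore phi_{22} = 0.3551.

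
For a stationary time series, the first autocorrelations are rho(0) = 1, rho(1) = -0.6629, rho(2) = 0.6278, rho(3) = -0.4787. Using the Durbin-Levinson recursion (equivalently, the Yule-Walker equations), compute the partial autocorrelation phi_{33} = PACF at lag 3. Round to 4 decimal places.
\phi_{33} = 0.0410

The PACF at lag k is phi_{kk}, the last component of the solution
to the Yule-Walker system G_k phi = r_k where
  (G_k)_{ij} = rho(|i - j|), (r_k)_i = rho(i), i,j = 1..k.
Equivalently, Durbin-Levinson gives phi_{kk} iteratively:
  phi_{11} = rho(1)
  phi_{kk} = [rho(k) - sum_{j=1..k-1} phi_{k-1,j} rho(k-j)]
            / [1 - sum_{j=1..k-1} phi_{k-1,j} rho(j)],
  phi_{k,j} = phi_{k-1,j} - phi_{kk} phi_{k-1,k-j},  j = 1..k-1.
Step k = 1:
  phi_11 = rho(1) = -0.6629.
Step k = 2:
  phi_22 = [rho(2) - phi_11 rho(1)] / [1 - phi_11 rho(1)] = [0.6278 - (-0.6629)(-0.6629)] / [1 - (-0.6629)(-0.6629)]
         = 0.18836359 / 0.56056359 = 0.336025.
  Update: phi_21 = phi_11 - phi_22 phi_11 = -0.6629 - (0.336025)(-0.6629) = -0.440149.
Step k = 3:
  phi_33 = [rho(3) - phi_21 rho(2) - phi_22 rho(1)] / [1 - phi_21 rho(1) - phi_22 rho(2)]
    numerator   = -0.4787 - (-0.440149)(0.6278) - (0.336025)(-0.6629) = 0.02037662
    denominator = 1 - (-0.440149)(-0.6629) - (0.336025)(0.6278) = 0.49726864
  phi_33 = 0.02037662 / 0.49726864 = 0.041.
Therefore phi_{33} = 0.0410.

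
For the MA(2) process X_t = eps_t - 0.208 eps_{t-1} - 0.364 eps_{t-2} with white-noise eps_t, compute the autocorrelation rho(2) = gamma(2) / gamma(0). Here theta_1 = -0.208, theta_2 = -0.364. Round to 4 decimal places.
\rho(2) = -0.3096

For an MA(q) process with theta_0 = 1, the autocovariance is
  gamma(k) = sigma^2 * sum_{i=0..q-k} theta_i * theta_{i+k},
and rho(k) = gamma(k) / gamma(0). Sigma^2 cancels.
  numerator   = (1)*(-0.364) = -0.364.
  denominator = (1)^2 + (-0.208)^2 + (-0.364)^2 = 1.17576.
  rho(2) = -0.364 / 1.17576 = -0.3096.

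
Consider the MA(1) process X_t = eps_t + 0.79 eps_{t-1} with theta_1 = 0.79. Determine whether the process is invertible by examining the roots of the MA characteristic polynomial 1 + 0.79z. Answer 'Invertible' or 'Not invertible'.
\text{Invertible}

The MA(q) characteristic polynomial is P(z) = 1 + 0.79z.
Invertibility requires all roots to lie outside the unit circle, i.e. |z| > 1 for every root.
This is linear in z: 1 + (0.79) z = 0  =>  z = -1/(0.79) = -1.265823,  |z| = 1.265823.
Moduli of all roots: 1.2658.
All moduli strictly greater than 1? Yes.
Verdict: Invertible.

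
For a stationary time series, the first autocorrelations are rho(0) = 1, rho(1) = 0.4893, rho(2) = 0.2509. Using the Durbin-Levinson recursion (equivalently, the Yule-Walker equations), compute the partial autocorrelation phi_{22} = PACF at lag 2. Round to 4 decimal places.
\phi_{22} = 0.0151

The PACF at lag k is phi_{kk}, the last component of the solution
to the Yule-Walker system G_k phi = r_k where
  (G_k)_{ij} = rho(|i - j|), (r_k)_i = rho(i), i,j = 1..k.
Equivalently, Durbin-Levinson gives phi_{kk} iteratively:
  phi_{11} = rho(1)
  phi_{kk} = [rho(k) - sum_{j=1..k-1} phi_{k-1,j} rho(k-j)]
            / [1 - sum_{j=1..k-1} phi_{k-1,j} rho(j)],
  phi_{k,j} = phi_{k-1,j} - phi_{kk} phi_{k-1,k-j},  j = 1..k-1.
Step k = 1:
  phi_11 = rho(1) = 0.4893.
Step k = 2:
  phi_22 = [rho(2) - phi_11 rho(1)] / [1 - phi_11 rho(1)] = [0.2509 - (0.4893)(0.4893)] / [1 - (0.4893)(0.4893)]
         = 0.01148551 / 0.76058551 = 0.0151.
Therefore phi_{22} = 0.0151.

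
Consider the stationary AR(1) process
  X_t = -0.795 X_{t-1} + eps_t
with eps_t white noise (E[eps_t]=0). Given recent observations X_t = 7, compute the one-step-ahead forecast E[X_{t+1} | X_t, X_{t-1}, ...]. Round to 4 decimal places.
E[X_{t+1} \mid \mathcal F_t] = -5.5650

For an AR(p) model X_t = c + sum_i phi_i X_{t-i} + eps_t, the
one-step-ahead conditional mean is
  E[X_{t+1} | X_t, ...] = c + sum_i phi_i X_{t+1-i}.
Substitute known values:
  E[X_{t+1} | ...] = (-0.795) * (7)
                   = -5.5650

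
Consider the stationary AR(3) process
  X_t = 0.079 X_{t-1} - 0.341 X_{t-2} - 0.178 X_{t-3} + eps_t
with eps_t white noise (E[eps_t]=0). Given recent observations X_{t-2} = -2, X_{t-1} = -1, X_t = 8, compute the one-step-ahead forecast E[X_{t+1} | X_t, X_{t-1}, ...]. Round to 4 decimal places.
E[X_{t+1} \mid \mathcal F_t] = 1.3290

For an AR(p) model X_t = c + sum_i phi_i X_{t-i} + eps_t, the
one-step-ahead conditional mean is
  E[X_{t+1} | X_t, ...] = c + sum_i phi_i X_{t+1-i}.
Substitute known values:
  E[X_{t+1} | ...] = (0.079) * (8) + (-0.341) * (-1) + (-0.178) * (-2)
                   = 1.3290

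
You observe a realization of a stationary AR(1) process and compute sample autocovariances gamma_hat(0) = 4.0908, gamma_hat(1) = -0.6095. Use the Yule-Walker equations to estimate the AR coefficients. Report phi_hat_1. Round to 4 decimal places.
\hat\phi_{1} = -0.1490

The Yule-Walker equations for an AR(p) process read, in matrix form,
  Gamma_p phi = r_p,   with   (Gamma_p)_{ij} = gamma(|i - j|),
                       (r_p)_i = gamma(i),   i,j = 1..p.
Substitute the sample gammas (Toeplitz matrix and right-hand side of size 1):
  Gamma_p = [[4.0908]]
  r_p     = [-0.6095]
With p = 1 this is the single equation gamma(0) phi_1 = gamma(1):
  phi_hat_1 = gamma(1) / gamma(0) = -0.6095 / 4.0908 = -0.1490.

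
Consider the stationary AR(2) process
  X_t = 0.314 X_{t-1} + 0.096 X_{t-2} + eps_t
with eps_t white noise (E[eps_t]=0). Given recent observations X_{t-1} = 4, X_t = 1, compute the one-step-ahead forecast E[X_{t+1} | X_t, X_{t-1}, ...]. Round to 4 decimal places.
E[X_{t+1} \mid \mathcal F_t] = 0.6980

For an AR(p) model X_t = c + sum_i phi_i X_{t-i} + eps_t, the
one-step-ahead conditional mean is
  E[X_{t+1} | X_t, ...] = c + sum_i phi_i X_{t+1-i}.
Substitute known values:
  E[X_{t+1} | ...] = (0.314) * (1) + (0.096) * (4)
                   = 0.6980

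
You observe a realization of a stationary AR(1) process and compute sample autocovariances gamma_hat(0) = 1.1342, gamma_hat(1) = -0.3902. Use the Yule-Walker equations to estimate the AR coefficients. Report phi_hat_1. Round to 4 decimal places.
\hat\phi_{1} = -0.3440

The Yule-Walker equations for an AR(p) process read, in matrix form,
  Gamma_p phi = r_p,   with   (Gamma_p)_{ij} = gamma(|i - j|),
                       (r_p)_i = gamma(i),   i,j = 1..p.
Substitute the sample gammas (Toeplitz matrix and right-hand side of size 1):
  Gamma_p = [[1.1342]]
  r_p     = [-0.3902]
With p = 1 this is the single equation gamma(0) phi_1 = gamma(1):
  phi_hat_1 = gamma(1) / gamma(0) = -0.3902 / 1.1342 = -0.3440.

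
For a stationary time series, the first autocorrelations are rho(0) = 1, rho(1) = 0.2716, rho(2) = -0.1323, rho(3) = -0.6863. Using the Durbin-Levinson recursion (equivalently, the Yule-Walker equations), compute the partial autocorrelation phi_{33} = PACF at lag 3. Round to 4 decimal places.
\phi_{33} = -0.6610

The PACF at lag k is phi_{kk}, the last component of the solution
to the Yule-Walker system G_k phi = r_k where
  (G_k)_{ij} = rho(|i - j|), (r_k)_i = rho(i), i,j = 1..k.
Equivalently, Durbin-Levinson gives phi_{kk} iteratively:
  phi_{11} = rho(1)
  phi_{kk} = [rho(k) - sum_{j=1..k-1} phi_{k-1,j} rho(k-j)]
            / [1 - sum_{j=1..k-1} phi_{k-1,j} rho(j)],
  phi_{k,j} = phi_{k-1,j} - phi_{kk} phi_{k-1,k-j},  j = 1..k-1.
Step k = 1:
  phi_11 = rho(1) = 0.2716.
Step k = 2:
  phi_22 = [rho(2) - phi_11 rho(1)] / [1 - phi_11 rho(1)] = [-0.1323 - (0.2716)(0.2716)] / [1 - (0.2716)(0.2716)]
         = -0.20606656 / 0.92623344 = -0.222478.
  Update: phi_21 = phi_11 - phi_22 phi_11 = 0.2716 - (-0.222478)(0.2716) = 0.332025.
Step k = 3:
  phi_33 = [rho(3) - phi_21 rho(2) - phi_22 rho(1)] / [1 - phi_21 rho(1) - phi_22 rho(2)]
    numerator   = -0.6863 - (0.332025)(-0.1323) - (-0.222478)(0.2716) = -0.58194807
    denominator = 1 - (0.332025)(0.2716) - (-0.222478)(-0.1323) = 0.88038816
  phi_33 = -0.58194807 / 0.88038816 = -0.661.
Therefore phi_{33} = -0.6610.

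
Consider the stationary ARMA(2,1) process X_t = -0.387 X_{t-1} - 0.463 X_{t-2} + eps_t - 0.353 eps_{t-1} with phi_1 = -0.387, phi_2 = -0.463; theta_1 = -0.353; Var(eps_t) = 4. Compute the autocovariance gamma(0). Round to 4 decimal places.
\gamma(0) = 7.1791

Multiply the model equation by X_{t-k} and take expectations. With theta_0 = psi_0 = 1 and psi_j the MA(infinity) weights, this gives
  gamma(k) - sum_i phi_i gamma(k-i) = c_k,
  c_k = sigma^2 * sum_{j=k..q} theta_j psi_{j-k}   (c_k = 0 for k > q),
using gamma(-m) = gamma(m).
psi-weights needed (psi_j = theta_j + sum_i phi_i psi_{j-i}):
  psi_1 = theta_1 + phi_1 = -0.353 + (-0.387) = -0.74
Right-hand sides:
  c_0 = sigma^2 (1 + theta_1 psi_1) = 4 * (1 + (-0.353)(-0.74)) = 4 * 1.26122 = 5.04488
  c_1 = sigma^2 theta_1 = 4 * (-0.353) = -1.412
  c_2 = 0
Equations for k = 0, 1, 2 (AR order 2, c_2 = 0):
  (E0) gamma(0) = phi_1 gamma(1) + phi_2 gamma(2) + c_0
  (E1) gamma(1) = phi_1 gamma(0) + phi_2 gamma(1) + c_1
  (E2) gamma(2) = phi_1 gamma(1) + phi_2 gamma(0)
From (E1): gamma(1) = A gamma(0) + B with
  A = phi_1 / (1 - phi_2) = -0.387 / 1.463 = -0.264525,   B = c_1 / (1 - phi_2) = -1.412 / 1.463 = -0.96514.
Insert (E2) into (E0): gamma(0) (1 - phi_2^2) = phi_1 (1 + phi_2) gamma(1) + c_0.
  phi_1 (1 + phi_2) = (-0.387)(0.537) = -0.207819,   1 - phi_2^2 = 0.785631.
Replace gamma(1) by A gamma(0) + B and collect gamma(0):
  gamma(0) [0.785631 - (-0.207819)(-0.264525)] = (-0.207819)(-0.96514) + 5.04488
  gamma(0) * 0.730658 = 5.245454
  gamma(0) = 5.245454 / 0.730658 = 7.179086.
Therefore gamma(0) = 7.1791 (to 4 decimal places).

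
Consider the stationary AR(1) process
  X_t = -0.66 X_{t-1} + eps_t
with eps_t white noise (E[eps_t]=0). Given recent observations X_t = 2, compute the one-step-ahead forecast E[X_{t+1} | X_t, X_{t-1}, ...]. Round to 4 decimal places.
E[X_{t+1} \mid \mathcal F_t] = -1.3200

For an AR(p) model X_t = c + sum_i phi_i X_{t-i} + eps_t, the
one-step-ahead conditional mean is
  E[X_{t+1} | X_t, ...] = c + sum_i phi_i X_{t+1-i}.
Substitute known values:
  E[X_{t+1} | ...] = (-0.66) * (2)
                   = -1.3200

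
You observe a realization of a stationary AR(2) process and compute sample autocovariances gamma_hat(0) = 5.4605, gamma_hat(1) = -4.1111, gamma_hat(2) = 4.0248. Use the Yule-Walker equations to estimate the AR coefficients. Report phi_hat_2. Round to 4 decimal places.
\hat\phi_{2} = 0.3930

The Yule-Walker equations for an AR(p) process read, in matrix form,
  Gamma_p phi = r_p,   with   (Gamma_p)_{ij} = gamma(|i - j|),
                       (r_p)_i = gamma(i),   i,j = 1..p.
Substitute the sample gammas (Toeplitz matrix and right-hand side of size 2):
  Gamma_p = [[5.4605, -4.1111], [-4.1111, 5.4605]]
  r_p     = [-4.1111, 4.0248]
Written out:
  5.4605 phi_1 - 4.1111 phi_2 = -4.1111
  -4.1111 phi_1 + 5.4605 phi_2 = 4.0248
Solve by Cramer's rule:
  det = gamma(0)^2 - gamma(1)^2 = (5.4605)^2 - (-4.1111)^2 = 29.81706025 - 16.90114321 = 12.91591704
  phi_hat_1 = [gamma(1) gamma(0) - gamma(1) gamma(2)] / det = [(-4.1111)(5.4605) - (-4.1111)(4.0248)] / 12.91591704 = -5.90230627 / 12.91591704 = -0.457
  phi_hat_2 = [gamma(0) gamma(2) - gamma(1)^2] / det = [(5.4605)(4.0248) - (-4.1111)^2] / 12.91591704 = 5.07627719 / 12.91591704 = 0.393
So phi_hat = [-0.4570, 0.3930].
Therefore phi_hat_2 = 0.3930.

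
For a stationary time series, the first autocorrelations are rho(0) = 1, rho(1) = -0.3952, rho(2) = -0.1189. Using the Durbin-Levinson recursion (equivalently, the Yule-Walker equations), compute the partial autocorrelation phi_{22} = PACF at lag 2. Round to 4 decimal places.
\phi_{22} = -0.3260

The PACF at lag k is phi_{kk}, the last component of the solution
to the Yule-Walker system G_k phi = r_k where
  (G_k)_{ij} = rho(|i - j|), (r_k)_i = rho(i), i,j = 1..k.
Equivalently, Durbin-Levinson gives phi_{kk} iteratively:
  phi_{11} = rho(1)
  phi_{kk} = [rho(k) - sum_{j=1..k-1} phi_{k-1,j} rho(k-j)]
            / [1 - sum_{j=1..k-1} phi_{k-1,j} rho(j)],
  phi_{k,j} = phi_{k-1,j} - phi_{kk} phi_{k-1,k-j},  j = 1..k-1.
Step k = 1:
  phi_11 = rho(1) = -0.3952.
Step k = 2:
  phi_22 = [rho(2) - phi_11 rho(1)] / [1 - phi_11 rho(1)] = [-0.1189 - (-0.3952)(-0.3952)] / [1 - (-0.3952)(-0.3952)]
         = -0.27508304 / 0.84381696 = -0.326.
Therefore phi_{22} = -0.3260.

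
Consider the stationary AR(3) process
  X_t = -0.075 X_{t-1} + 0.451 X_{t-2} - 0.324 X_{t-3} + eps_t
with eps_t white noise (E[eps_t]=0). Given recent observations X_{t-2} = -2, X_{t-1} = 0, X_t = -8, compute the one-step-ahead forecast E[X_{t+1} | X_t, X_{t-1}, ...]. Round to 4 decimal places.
E[X_{t+1} \mid \mathcal F_t] = 1.2480

For an AR(p) model X_t = c + sum_i phi_i X_{t-i} + eps_t, the
one-step-ahead conditional mean is
  E[X_{t+1} | X_t, ...] = c + sum_i phi_i X_{t+1-i}.
Substitute known values:
  E[X_{t+1} | ...] = (-0.075) * (-8) + (0.451) * (0) + (-0.324) * (-2)
                   = 1.2480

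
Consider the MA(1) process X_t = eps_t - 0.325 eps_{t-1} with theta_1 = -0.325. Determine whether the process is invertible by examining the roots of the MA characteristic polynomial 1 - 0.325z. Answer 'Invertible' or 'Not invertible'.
\text{Invertible}

The MA(q) characteristic polynomial is P(z) = 1 - 0.325z.
Invertibility requires all roots to lie outside the unit circle, i.e. |z| > 1 for every root.
This is linear in z: 1 + (-0.325) z = 0  =>  z = -1/(-0.325) = 3.076923,  |z| = 3.076923.
Moduli of all roots: 3.0769.
All moduli strictly greater than 1? Yes.
Verdict: Invertible.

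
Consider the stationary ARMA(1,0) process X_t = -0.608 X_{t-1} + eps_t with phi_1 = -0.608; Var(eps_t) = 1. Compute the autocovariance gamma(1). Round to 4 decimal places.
\gamma(1) = -0.9646

Multiply the model equation by X_{t-k} and take expectations. With theta_0 = psi_0 = 1 and psi_j the MA(infinity) weights, this gives
  gamma(k) - sum_i phi_i gamma(k-i) = c_k,
  c_k = sigma^2 * sum_{j=k..q} theta_j psi_{j-k}   (c_k = 0 for k > q),
using gamma(-m) = gamma(m).
Pure AR (q = 0): c_0 = sigma^2 = 1, c_k = 0 for k >= 1.
Equations for k = 0 and k = 1 (AR order 1):
  gamma(0) = phi_1 gamma(1) + c_0
  gamma(1) = phi_1 gamma(0) + c_1
Substituting the second into the first: gamma(0) (1 - phi_1^2) = c_0 + phi_1 c_1, so
  gamma(0) = c_0 / (1 - phi_1^2) = 1 / (1 - (-0.608)^2) = 1 / 0.630336 = 1.586455.
  gamma(1) = phi_1 gamma(0) = (-0.608)(1.586455) = -0.964565.
Therefore gamma(1) = -0.9646 (to 4 decimal places).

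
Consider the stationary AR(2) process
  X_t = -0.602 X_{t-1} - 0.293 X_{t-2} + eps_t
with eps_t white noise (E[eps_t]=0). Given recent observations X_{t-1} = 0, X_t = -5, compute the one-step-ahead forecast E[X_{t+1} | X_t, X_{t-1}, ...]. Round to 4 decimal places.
E[X_{t+1} \mid \mathcal F_t] = 3.0100

For an AR(p) model X_t = c + sum_i phi_i X_{t-i} + eps_t, the
one-step-ahead conditional mean is
  E[X_{t+1} | X_t, ...] = c + sum_i phi_i X_{t+1-i}.
Substitute known values:
  E[X_{t+1} | ...] = (-0.602) * (-5) + (-0.293) * (0)
                   = 3.0100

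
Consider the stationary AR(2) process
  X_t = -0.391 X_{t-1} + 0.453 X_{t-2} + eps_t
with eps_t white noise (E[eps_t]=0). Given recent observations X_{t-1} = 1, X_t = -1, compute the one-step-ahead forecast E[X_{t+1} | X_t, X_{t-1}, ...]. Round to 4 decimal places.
E[X_{t+1} \mid \mathcal F_t] = 0.8440

For an AR(p) model X_t = c + sum_i phi_i X_{t-i} + eps_t, the
one-step-ahead conditional mean is
  E[X_{t+1} | X_t, ...] = c + sum_i phi_i X_{t+1-i}.
Substitute known values:
  E[X_{t+1} | ...] = (-0.391) * (-1) + (0.453) * (1)
                   = 0.8440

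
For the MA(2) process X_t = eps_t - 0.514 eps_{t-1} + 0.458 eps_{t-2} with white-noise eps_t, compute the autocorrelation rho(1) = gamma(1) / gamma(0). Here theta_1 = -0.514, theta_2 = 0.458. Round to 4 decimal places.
\rho(1) = -0.5084

For an MA(q) process with theta_0 = 1, the autocovariance is
  gamma(k) = sigma^2 * sum_{i=0..q-k} theta_i * theta_{i+k},
and rho(k) = gamma(k) / gamma(0). Sigma^2 cancels.
  numerator   = (1)*(-0.514) + (-0.514)*(0.458) = -0.749412.
  denominator = (1)^2 + (-0.514)^2 + (0.458)^2 = 1.47396.
  rho(1) = -0.749412 / 1.47396 = -0.5084.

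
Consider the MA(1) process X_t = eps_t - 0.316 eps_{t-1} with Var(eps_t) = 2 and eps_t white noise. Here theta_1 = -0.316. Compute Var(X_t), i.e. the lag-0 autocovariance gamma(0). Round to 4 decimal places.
\gamma(0) = 2.1997

For an MA(q) process X_t = eps_t + sum_i theta_i eps_{t-i} with
Var(eps_t) = sigma^2, the variance is
  gamma(0) = sigma^2 * (1 + sum_i theta_i^2).
  sum_i theta_i^2 = (-0.316)^2 = 0.099856.
  gamma(0) = 2 * (1 + 0.099856) = 2 * 1.099856 = 2.199712, which rounds to 2.1997.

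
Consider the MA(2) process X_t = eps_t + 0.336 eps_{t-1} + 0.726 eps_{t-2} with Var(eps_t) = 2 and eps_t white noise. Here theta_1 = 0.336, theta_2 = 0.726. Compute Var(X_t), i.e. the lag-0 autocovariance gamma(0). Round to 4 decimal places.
\gamma(0) = 3.2799

For an MA(q) process X_t = eps_t + sum_i theta_i eps_{t-i} with
Var(eps_t) = sigma^2, the variance is
  gamma(0) = sigma^2 * (1 + sum_i theta_i^2).
  sum_i theta_i^2 = (0.336)^2 + (0.726)^2 = 0.112896 + 0.527076 = 0.639972.
  gamma(0) = 2 * (1 + 0.639972) = 2 * 1.639972 = 3.279944, which rounds to 3.2799.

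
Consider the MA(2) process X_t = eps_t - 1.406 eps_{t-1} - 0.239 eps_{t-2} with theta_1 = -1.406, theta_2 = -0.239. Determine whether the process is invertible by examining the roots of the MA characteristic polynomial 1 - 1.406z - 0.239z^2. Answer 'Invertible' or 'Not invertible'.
\text{Not invertible}

The MA(q) characteristic polynomial is P(z) = 1 - 1.406z - 0.239z^2.
Invertibility requires all roots to lie outside the unit circle, i.e. |z| > 1 for every root.
Set 1 + (-1.406) z + (-0.239) z^2 = 0, i.e. a z^2 + b z + c = 0 with a = -0.239, b = -1.406, c = 1.
Discriminant D = b^2 - 4ac = (-1.406)^2 - 4*(-0.239)*1 = 1.976836 - (-0.956) = 2.932836.
D >= 0, so the roots are real: z = (-b +/- sqrt(D)) / (2a) = (1.406 +/- 1.712552) / (-0.478).
  z_1 = (1.406 + 1.712552) / (-0.478) = -6.5242,   |z_1| = 6.5242.
  z_2 = (1.406 - 1.712552) / (-0.478) = 0.6413,   |z_2| = 0.6413.
Moduli of all roots: 6.5242, 0.6413.
All moduli strictly greater than 1? No.
Verdict: Not invertible.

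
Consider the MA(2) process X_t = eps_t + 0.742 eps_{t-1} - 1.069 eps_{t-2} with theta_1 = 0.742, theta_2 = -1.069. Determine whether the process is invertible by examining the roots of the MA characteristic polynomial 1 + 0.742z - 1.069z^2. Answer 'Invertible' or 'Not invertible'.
\text{Not invertible}

The MA(q) characteristic polynomial is P(z) = 1 + 0.742z - 1.069z^2.
Invertibility requires all roots to lie outside the unit circle, i.e. |z| > 1 for every root.
Set 1 + (0.742) z + (-1.069) z^2 = 0, i.e. a z^2 + b z + c = 0 with a = -1.069, b = 0.742, c = 1.
Discriminant D = b^2 - 4ac = (0.742)^2 - 4*(-1.069)*1 = 0.550564 - (-4.276) = 4.826564.
D >= 0, so the roots are real: z = (-b +/- sqrt(D)) / (2a) = (-0.742 +/- 2.196944) / (-2.138).
  z_1 = (-0.742 + 2.196944) / (-2.138) = -0.6805,   |z_1| = 0.6805.
  z_2 = (-0.742 - 2.196944) / (-2.138) = 1.3746,   |z_2| = 1.3746.
Moduli of all roots: 0.6805, 1.3746.
All moduli strictly greater than 1? No.
Verdict: Not invertible.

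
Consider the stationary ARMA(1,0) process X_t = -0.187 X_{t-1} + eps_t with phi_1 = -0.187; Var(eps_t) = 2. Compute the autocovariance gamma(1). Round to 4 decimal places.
\gamma(1) = -0.3876

Multiply the model equation by X_{t-k} and take expectations. With theta_0 = psi_0 = 1 and psi_j the MA(infinity) weights, this gives
  gamma(k) - sum_i phi_i gamma(k-i) = c_k,
  c_k = sigma^2 * sum_{j=k..q} theta_j psi_{j-k}   (c_k = 0 for k > q),
using gamma(-m) = gamma(m).
Pure AR (q = 0): c_0 = sigma^2 = 2, c_k = 0 for k >= 1.
Equations for k = 0 and k = 1 (AR order 1):
  gamma(0) = phi_1 gamma(1) + c_0
  gamma(1) = phi_1 gamma(0) + c_1
Substituting the second into the first: gamma(0) (1 - phi_1^2) = c_0 + phi_1 c_1, so
  gamma(0) = c_0 / (1 - phi_1^2) = 2 / (1 - (-0.187)^2) = 2 / 0.965031 = 2.072472.
  gamma(1) = phi_1 gamma(0) = (-0.187)(2.072472) = -0.387552.
Therefore gamma(1) = -0.3876 (to 4 decimal places).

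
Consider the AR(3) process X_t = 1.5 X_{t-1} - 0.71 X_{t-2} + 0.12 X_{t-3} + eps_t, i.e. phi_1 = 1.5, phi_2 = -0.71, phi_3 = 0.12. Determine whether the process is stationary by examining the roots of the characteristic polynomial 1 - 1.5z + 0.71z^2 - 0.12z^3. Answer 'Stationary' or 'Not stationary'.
\text{Stationary}

The AR(p) characteristic polynomial is P(z) = 1 - 1.5z + 0.71z^2 - 0.12z^3.
Stationarity requires all roots to lie outside the unit circle, i.e. |z| > 1 for every root.
Degree 3: look for a simple real root z0 first, then factor out (1 - z/z0) and solve the remaining quadratic.
Testing z0 = 1.25: P(1.25) = 1 + (-1.5)(1.25) + (0.71)(1.25)^2 + (-0.12)(1.25)^3
  = 1 + (-1.875) + (1.109375) + (-0.234375) = 0.  So z_0 = 1.25 is a root, |z_0| = 1.25.
Divide out the factor (1 - 0.8 z) = (1 - z/z0) (since 1/z0 = 0.8):
  P(z) = (1 - 0.8 z)(1 + (-0.7) z + (0.15) z^2)
  [check: z-coef -0.7 - (0.8) = -1.5; z^2-coef 0.15 - (0.8)(-0.7) = 0.71; z^3-coef -(0.8)(0.15) = -0.12.]
Remaining roots from the quadratic factor 1 + (-0.7) z + (0.15) z^2:
  Set 1 + (-0.7) z + (0.15) z^2 = 0, i.e. a z^2 + b z + c = 0 with a = 0.15, b = -0.7, c = 1.
  Discriminant D = b^2 - 4ac = (-0.7)^2 - 4*(0.15)*1 = 0.49 - (0.6) = -0.11.
  D < 0, so the roots are the complex-conjugate pair z = (-b +/- i sqrt(-D)) / (2a) = 2.3333 +/- 1.1055i.
  For a conjugate pair |z|^2 = z * conj(z) = (product of roots) = c/a = 1/(0.15) = 6.666667, so |z| = sqrt(6.666667) = 2.582 for both roots.
Moduli of all roots: 1.2500, 2.5820, 2.5820.
All moduli strictly greater than 1? Yes.
Verdict: Stationary.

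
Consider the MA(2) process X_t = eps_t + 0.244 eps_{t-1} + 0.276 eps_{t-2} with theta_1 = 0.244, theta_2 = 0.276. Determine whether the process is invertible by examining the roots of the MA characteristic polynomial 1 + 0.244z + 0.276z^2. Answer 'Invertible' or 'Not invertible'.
\text{Invertible}

The MA(q) characteristic polynomial is P(z) = 1 + 0.244z + 0.276z^2.
Invertibility requires all roots to lie outside the unit circle, i.e. |z| > 1 for every root.
Set 1 + (0.244) z + (0.276) z^2 = 0, i.e. a z^2 + b z + c = 0 with a = 0.276, b = 0.244, c = 1.
Discriminant D = b^2 - 4ac = (0.244)^2 - 4*(0.276)*1 = 0.059536 - (1.104) = -1.044464.
D < 0, so the roots are the complex-conjugate pair z = (-b +/- i sqrt(-D)) / (2a) = -0.442 +/- 1.8514i.
For a conjugate pair |z|^2 = z * conj(z) = (product of roots) = c/a = 1/(0.276) = 3.623188, so |z| = sqrt(3.623188) = 1.9035 for both roots.
Moduli of all roots: 1.9035, 1.9035.
All moduli strictly greater than 1? Yes.
Verdict: Invertible.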